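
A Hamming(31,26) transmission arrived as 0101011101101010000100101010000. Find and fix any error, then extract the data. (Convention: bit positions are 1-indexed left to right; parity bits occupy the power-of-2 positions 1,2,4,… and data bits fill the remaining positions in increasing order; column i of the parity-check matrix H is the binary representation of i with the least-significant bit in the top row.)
Syndrome s = H · r^T (mod 2), r = 0101011101101010000100101010000:
  s[0] = (1010101010101010101010101010101)·(0101011101101010000100101010000) mod 2 = 0+0+0+0+0+0+1+0+0+0+1+0+1+0+1+0+0+0+0+0+0+0+1+0+1+0+1+0+0+0+0 mod 2 = 1
  s[1] = (0110011001100110011001100110011)·(0101011101101010000100101010000) mod 2 = 0+1+0+0+0+1+1+0+0+1+1+0+0+0+1+0+0+0+0+0+0+0+1+0+0+0+1+0+0+0+0 mod 2 = 0
  s[2] = (0001111000011110000111100001111)·(0101011101101010000100101010000) mod 2 = 0+0+0+1+0+1+1+0+0+0+0+0+1+0+1+0+0+0+0+1+0+0+1+0+0+0+0+0+0+0+0 mod 2 = 1
  s[3] = (0000000111111110000000011111111)·(0101011101101010000100101010000) mod 2 = 0+0+0+0+0+0+0+1+0+1+1+0+1+0+1+0+0+0+0+0+0+0+0+0+1+0+1+0+0+0+0 mod 2 = 1
  s[4] = (0000000000000001111111111111111)·(0101011101101010000100101010000) mod 2 = 0+0+0+0+0+0+0+0+0+0+0+0+0+0+0+0+0+0+0+1+0+0+1+0+1+0+1+0+0+0+0 mod 2 = 0
Syndrome = 10110
Column 13 of H equals this syndrome → error at bit 13 (1-indexed).
Flip bit 13: 0101011101101010000100101010000 → 0101011101100010000100101010000
Extract data bits at positions {3,5,6,7,9,10,11,12,13,14,15,17,18,19,20,21,22,23,24,25,26,27,28,29,30,31}: 00110110001000100101010000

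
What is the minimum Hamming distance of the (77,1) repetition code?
d_min = 77 (the only two codewords are 0…0 and 1…1, differing in all 77 positions).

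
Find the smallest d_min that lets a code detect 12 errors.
Detecting e errors requires d_min ≥ e + 1 = 12 + 1 = 13.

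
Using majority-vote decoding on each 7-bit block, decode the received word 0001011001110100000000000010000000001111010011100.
Split into 7-bit blocks and majority-vote each:
  block 1 = 0001011: 3 ones, 4 zeros → 0
  block 2 = 0011101: 4 ones, 3 zeros → 1
  block 3 = 0000000: 0 ones, 7 zeros → 0
  block 4 = 0000010: 1 ones, 6 zeros → 0
  block 5 = 0000000: 0 ones, 7 zeros → 0
  block 6 = 0111101: 5 ones, 2 zeros → 1
  block 7 = 0011100: 3 ones, 4 zeros → 0
Decoded = 0100010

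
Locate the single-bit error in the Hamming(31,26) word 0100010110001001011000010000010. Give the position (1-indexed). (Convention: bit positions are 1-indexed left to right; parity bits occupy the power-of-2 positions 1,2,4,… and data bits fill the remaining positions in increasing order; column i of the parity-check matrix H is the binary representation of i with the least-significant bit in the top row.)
Syndrome s = H · r^T (mod 2), r = 0100010110001001011000010000010:
  s[0] = (1010101010101010101010101010101)·(0100010110001001011000010000010) mod 2 = 0+0+0+0+0+0+0+0+1+0+0+0+1+0+0+0+0+0+1+0+0+0+0+0+0+0+0+0+0+0+0 mod 2 = 1
  s[1] = (0110011001100110011001100110011)·(0100010110001001011000010000010) mod 2 = 0+1+0+0+0+1+0+0+0+0+0+0+0+0+0+0+0+1+1+0+0+0+0+0+0+0+0+0+0+1+0 mod 2 = 1
  s[2] = (0001111000011110000111100001111)·(0100010110001001011000010000010) mod 2 = 0+0+0+0+0+1+0+0+0+0+0+0+1+0+0+0+0+0+0+0+0+0+0+0+0+0+0+0+0+1+0 mod 2 = 1
  s[3] = (0000000111111110000000011111111)·(0100010110001001011000010000010) mod 2 = 0+0+0+0+0+0+0+1+1+0+0+0+1+0+0+0+0+0+0+0+0+0+0+1+0+0+0+0+0+1+0 mod 2 = 1
  s[4] = (0000000000000001111111111111111)·(0100010110001001011000010000010) mod 2 = 0+0+0+0+0+0+0+0+0+0+0+0+0+0+0+1+0+1+1+0+0+0+0+1+0+0+0+0+0+1+0 mod 2 = 1
Syndrome = 11111
Column i of H is the binary representation of i, so the syndrome is the binary index of the flipped bit.
Read s = 11111 with s[0] as LSB: 1·2^0 + 1·2^1 + 1·2^2 + 1·2^3 + 1·2^4 = 31.
Error is at bit position 31.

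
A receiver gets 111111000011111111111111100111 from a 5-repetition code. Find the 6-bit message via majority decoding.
Split into 5-bit blocks and majority-vote each:
  block 1 = 11111: 5 ones, 0 zeros → 1
  block 2 = 10000: 1 ones, 4 zeros → 0
  block 3 = 11111: 5 ones, 0 zeros → 1
  block 4 = 11111: 5 ones, 0 zeros → 1
  block 5 = 11111: 5 ones, 0 zeros → 1
  block 6 = 00111: 3 ones, 2 zeros → 1
Decoded = 101111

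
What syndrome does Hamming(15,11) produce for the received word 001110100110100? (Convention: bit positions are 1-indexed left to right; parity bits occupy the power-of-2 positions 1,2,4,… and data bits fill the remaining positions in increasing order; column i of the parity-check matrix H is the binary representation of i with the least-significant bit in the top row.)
Syndrome s = H · r^T (mod 2), r = 001110100110100:
  s[0] = (101010101010101)·(001110100110100) mod 2 = 0+0+1+0+1+0+1+0+0+0+1+0+1+0+0 mod 2 = 1
  s[1] = (011001100110011)·(001110100110100) mod 2 = 0+0+1+0+0+0+1+0+0+1+1+0+0+0+0 mod 2 = 0
  s[2] = (000111100001111)·(001110100110100) mod 2 = 0+0+0+1+1+0+1+0+0+0+0+0+1+0+0 mod 2 = 0
  s[3] = (000000011111111)·(001110100110100) mod 2 = 0+0+0+0+0+0+0+0+0+1+1+0+1+0+0 mod 2 = 1
Syndrome = 1001
Non-zero syndrome: error at position 9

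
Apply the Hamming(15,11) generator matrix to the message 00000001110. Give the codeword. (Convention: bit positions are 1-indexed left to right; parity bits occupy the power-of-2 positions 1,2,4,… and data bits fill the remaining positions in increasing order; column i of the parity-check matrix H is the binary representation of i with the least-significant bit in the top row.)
Codeword c = d · G (mod 2), d = 00000001110:
  c[0] = d·G[:,0] = (00000001110)·(11011010101) mod 2 = 0+0+0+0+0+0+0+0+1+0+0 mod 2 = 1
  c[1] = d·G[:,1] = (00000001110)·(10110110011) mod 2 = 0+0+0+0+0+0+0+0+0+1+0 mod 2 = 1
  c[2] = d·G[:,2] = (00000001110)·(10000000000) mod 2 = 0+0+0+0+0+0+0+0+0+0+0 mod 2 = 0
  c[3] = d·G[:,3] = (00000001110)·(01110001111) mod 2 = 0+0+0+0+0+0+0+1+1+1+0 mod 2 = 1
  c[4] = d·G[:,4] = (00000001110)·(01000000000) mod 2 = 0+0+0+0+0+0+0+0+0+0+0 mod 2 = 0
  c[5] = d·G[:,5] = (00000001110)·(00100000000) mod 2 = 0+0+0+0+0+0+0+0+0+0+0 mod 2 = 0
  c[6] = d·G[:,6] = (00000001110)·(00010000000) mod 2 = 0+0+0+0+0+0+0+0+0+0+0 mod 2 = 0
  c[7] = d·G[:,7] = (00000001110)·(00001111111) mod 2 = 0+0+0+0+0+0+0+1+1+1+0 mod 2 = 1
  c[8] = d·G[:,8] = (00000001110)·(00001000000) mod 2 = 0+0+0+0+0+0+0+0+0+0+0 mod 2 = 0
  c[9] = d·G[:,9] = (00000001110)·(00000100000) mod 2 = 0+0+0+0+0+0+0+0+0+0+0 mod 2 = 0
  c[10] = d·G[:,10] = (00000001110)·(00000010000) mod 2 = 0+0+0+0+0+0+0+0+0+0+0 mod 2 = 0
  c[11] = d·G[:,11] = (00000001110)·(00000001000) mod 2 = 0+0+0+0+0+0+0+1+0+0+0 mod 2 = 1
  c[12] = d·G[:,12] = (00000001110)·(00000000100) mod 2 = 0+0+0+0+0+0+0+0+1+0+0 mod 2 = 1
  c[13] = d·G[:,13] = (00000001110)·(00000000010) mod 2 = 0+0+0+0+0+0+0+0+0+1+0 mod 2 = 1
  c[14] = d·G[:,14] = (00000001110)·(00000000001) mod 2 = 0+0+0+0+0+0+0+0+0+0+0 mod 2 = 0
Codeword = 110100010001110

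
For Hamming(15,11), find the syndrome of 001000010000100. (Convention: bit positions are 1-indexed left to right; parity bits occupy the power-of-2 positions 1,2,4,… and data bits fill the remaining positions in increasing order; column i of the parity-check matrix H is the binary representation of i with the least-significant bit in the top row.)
Syndrome s = H · r^T (mod 2), r = 001000010000100:
  s[0] = (101010101010101)·(001000010000100) mod 2 = 0+0+1+0+0+0+0+0+0+0+0+0+1+0+0 mod 2 = 0
  s[1] = (011001100110011)·(001000010000100) mod 2 = 0+0+1+0+0+0+0+0+0+0+0+0+0+0+0 mod 2 = 1
  s[2] = (000111100001111)·(001000010000100) mod 2 = 0+0+0+0+0+0+0+0+0+0+0+0+1+0+0 mod 2 = 1
  s[3] = (000000011111111)·(001000010000100) mod 2 = 0+0+0+0+0+0+0+1+0+0+0+0+1+0+0 mod 2 = 0
Syndrome = 0110
Non-zero syndrome: error at position 6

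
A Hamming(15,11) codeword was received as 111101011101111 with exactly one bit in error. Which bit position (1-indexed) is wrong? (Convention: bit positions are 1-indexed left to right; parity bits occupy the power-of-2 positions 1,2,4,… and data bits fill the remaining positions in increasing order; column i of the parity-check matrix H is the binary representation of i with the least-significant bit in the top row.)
Syndrome s = H · r^T (mod 2), r = 111101011101111:
  s[0] = (101010101010101)·(111101011101111) mod 2 = 1+0+1+0+0+0+0+0+1+0+0+0+1+0+1 mod 2 = 1
  s[1] = (011001100110011)·(111101011101111) mod 2 = 0+1+1+0+0+1+0+0+0+1+0+0+0+1+1 mod 2 = 0
  s[2] = (000111100001111)·(111101011101111) mod 2 = 0+0+0+1+0+1+0+0+0+0+0+1+1+1+1 mod 2 = 0
  s[3] = (000000011111111)·(111101011101111) mod 2 = 0+0+0+0+0+0+0+1+1+1+0+1+1+1+1 mod 2 = 1
Syndrome = 1001
Column i of H is the binary representation of i, so the syndrome is the binary index of the flipped bit.
Read s = 1001 with s[0] as LSB: 1·2^0 + 0·2^1 + 0·2^2 + 1·2^3 = 9.
Error is at bit position 9.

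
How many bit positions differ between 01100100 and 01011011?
XOR = 00111111, count of 1s = 6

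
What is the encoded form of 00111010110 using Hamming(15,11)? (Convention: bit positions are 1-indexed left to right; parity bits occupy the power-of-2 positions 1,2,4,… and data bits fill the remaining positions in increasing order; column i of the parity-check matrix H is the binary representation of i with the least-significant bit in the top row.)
Codeword c = d · G (mod 2), d = 00111010110:
  c[0] = d·G[:,0] = (00111010110)·(11011010101) mod 2 = 0+0+0+1+1+0+1+0+1+0+0 mod 2 = 0
  c[1] = d·G[:,1] = (00111010110)·(10110110011) mod 2 = 0+0+1+1+0+0+1+0+0+1+0 mod 2 = 0
  c[2] = d·G[:,2] = (00111010110)·(10000000000) mod 2 = 0+0+0+0+0+0+0+0+0+0+0 mod 2 = 0
  c[3] = d·G[:,3] = (00111010110)·(01110001111) mod 2 = 0+0+1+1+0+0+0+0+1+1+0 mod 2 = 0
  c[4] = d·G[:,4] = (00111010110)·(01000000000) mod 2 = 0+0+0+0+0+0+0+0+0+0+0 mod 2 = 0
  c[5] = d·G[:,5] = (00111010110)·(00100000000) mod 2 = 0+0+1+0+0+0+0+0+0+0+0 mod 2 = 1
  c[6] = d·G[:,6] = (00111010110)·(00010000000) mod 2 = 0+0+0+1+0+0+0+0+0+0+0 mod 2 = 1
  c[7] = d·G[:,7] = (00111010110)·(00001111111) mod 2 = 0+0+0+0+1+0+1+0+1+1+0 mod 2 = 0
  c[8] = d·G[:,8] = (00111010110)·(00001000000) mod 2 = 0+0+0+0+1+0+0+0+0+0+0 mod 2 = 1
  c[9] = d·G[:,9] = (00111010110)·(00000100000) mod 2 = 0+0+0+0+0+0+0+0+0+0+0 mod 2 = 0
  c[10] = d·G[:,10] = (00111010110)·(00000010000) mod 2 = 0+0+0+0+0+0+1+0+0+0+0 mod 2 = 1
  c[11] = d·G[:,11] = (00111010110)·(00000001000) mod 2 = 0+0+0+0+0+0+0+0+0+0+0 mod 2 = 0
  c[12] = d·G[:,12] = (00111010110)·(00000000100) mod 2 = 0+0+0+0+0+0+0+0+1+0+0 mod 2 = 1
  c[13] = d·G[:,13] = (00111010110)·(00000000010) mod 2 = 0+0+0+0+0+0+0+0+0+1+0 mod 2 = 1
  c[14] = d·G[:,14] = (00111010110)·(00000000001) mod 2 = 0+0+0+0+0+0+0+0+0+0+0 mod 2 = 0
Codeword = 000001101010110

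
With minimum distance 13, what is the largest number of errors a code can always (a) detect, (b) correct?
(a) Detection requires d_min ≥ e+1, so e ≤ d_min − 1 = 12.
(b) Correction requires d_min ≥ 2t+1, so t ≤ ⌊(d_min − 1)/2⌋ = ⌊12/2⌋ = 6.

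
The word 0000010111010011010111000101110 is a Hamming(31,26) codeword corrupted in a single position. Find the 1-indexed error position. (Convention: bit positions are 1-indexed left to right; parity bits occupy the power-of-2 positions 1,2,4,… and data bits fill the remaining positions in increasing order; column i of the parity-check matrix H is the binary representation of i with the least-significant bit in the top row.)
Syndrome s = H · r^T (mod 2), r = 0000010111010011010111000101110:
  s[0] = (1010101010101010101010101010101)·(0000010111010011010111000101110) mod 2 = 0+0+0+0+0+0+0+0+1+0+0+0+0+0+1+0+0+0+0+0+1+0+0+0+0+0+0+0+1+0+0 mod 2 = 0
  s[1] = (0110011001100110011001100110011)·(0000010111010011010111000101110) mod 2 = 0+0+0+0+0+1+0+0+0+1+0+0+0+0+1+0+0+1+0+0+0+1+0+0+0+1+0+0+0+1+0 mod 2 = 1
  s[2] = (0001111000011110000111100001111)·(0000010111010011010111000101110) mod 2 = 0+0+0+0+0+1+0+0+0+0+0+1+0+0+1+0+0+0+0+1+1+1+0+0+0+0+0+1+1+1+0 mod 2 = 1
  s[3] = (0000000111111110000000011111111)·(0000010111010011010111000101110) mod 2 = 0+0+0+0+0+0+0+1+1+1+0+1+0+0+1+0+0+0+0+0+0+0+0+0+0+1+0+1+1+1+0 mod 2 = 1
  s[4] = (0000000000000001111111111111111)·(0000010111010011010111000101110) mod 2 = 0+0+0+0+0+0+0+0+0+0+0+0+0+0+0+1+0+1+0+1+1+1+0+0+0+1+0+1+1+1+0 mod 2 = 1
Syndrome = 01111
Column i of H is the binary representation of i, so the syndrome is the binary index of the flipped bit.
Read s = 01111 with s[0] as LSB: 0·2^0 + 1·2^1 + 1·2^2 + 1·2^3 + 1·2^4 = 30.
Error is at bit position 30.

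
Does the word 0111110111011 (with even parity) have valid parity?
Sum of all bits: 0+1+1+1+1+1+0+1+1+1+0+1+1 = 10; 10 mod 2 = 0. Result is 0 → valid parity.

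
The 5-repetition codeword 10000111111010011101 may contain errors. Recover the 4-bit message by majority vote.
Split into 5-bit blocks and majority-vote each:
  block 1 = 10000: 1 ones, 4 zeros → 0
  block 2 = 11111: 5 ones, 0 zeros → 1
  block 3 = 10100: 2 ones, 3 zeros → 0
  block 4 = 11101: 4 ones, 1 zeros → 1
Decoded = 0101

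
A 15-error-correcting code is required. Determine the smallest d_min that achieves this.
Correcting t errors requires d_min ≥ 2t + 1 = 2·15 + 1 = 31.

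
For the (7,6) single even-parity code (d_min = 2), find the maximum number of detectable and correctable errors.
Detection only: up to d_min − 1 = 1 errors.
Correction: up to ⌊(d_min − 1)/2⌋ = ⌊1/2⌋ = 0 errors.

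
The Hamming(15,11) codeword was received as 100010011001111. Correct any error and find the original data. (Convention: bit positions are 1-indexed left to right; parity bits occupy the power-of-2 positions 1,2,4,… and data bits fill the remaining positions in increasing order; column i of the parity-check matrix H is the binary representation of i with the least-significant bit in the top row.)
Syndrome s = H · r^T (mod 2), r = 100010011001111:
  s[0] = (101010101010101)·(100010011001111) mod 2 = 1+0+0+0+1+0+0+0+1+0+0+0+1+0+1 mod 2 = 1
  s[1] = (011001100110011)·(100010011001111) mod 2 = 0+0+0+0+0+0+0+0+0+0+0+0+0+1+1 mod 2 = 0
  s[2] = (000111100001111)·(100010011001111) mod 2 = 0+0+0+0+1+0+0+0+0+0+0+1+1+1+1 mod 2 = 1
  s[3] = (000000011111111)·(100010011001111) mod 2 = 0+0+0+0+0+0+0+1+1+0+0+1+1+1+1 mod 2 = 0
Syndrome = 1010
Column 5 of H equals this syndrome → error at bit 5 (1-indexed).
Flip bit 5: 100010011001111 → 100000011001111
Extract data bits at positions {3,5,6,7,9,10,11,12,13,14,15}: 00001001111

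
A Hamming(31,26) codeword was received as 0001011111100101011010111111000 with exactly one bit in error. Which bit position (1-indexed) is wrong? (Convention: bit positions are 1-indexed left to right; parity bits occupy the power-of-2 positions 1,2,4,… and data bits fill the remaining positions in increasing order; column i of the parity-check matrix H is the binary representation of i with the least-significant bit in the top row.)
Syndrome s = H · r^T (mod 2), r = 0001011111100101011010111111000:
  s[0] = (1010101010101010101010101010101)·(0001011111100101011010111111000) mod 2 = 0+0+0+0+0+0+1+0+1+0+1+0+0+0+0+0+0+0+1+0+1+0+1+0+1+0+1+0+0+0+0 mod 2 = 0
  s[1] = (0110011001100110011001100110011)·(0001011111100101011010111111000) mod 2 = 0+0+0+0+0+1+1+0+0+1+1+0+0+1+0+0+0+1+1+0+0+0+1+0+0+1+1+0+0+0+0 mod 2 = 0
  s[2] = (0001111000011110000111100001111)·(0001011111100101011010111111000) mod 2 = 0+0+0+1+0+1+1+0+0+0+0+0+0+1+0+0+0+0+0+0+1+0+1+0+0+0+0+1+0+0+0 mod 2 = 1
  s[3] = (0000000111111110000000011111111)·(0001011111100101011010111111000) mod 2 = 0+0+0+0+0+0+0+1+1+1+1+0+0+1+0+0+0+0+0+0+0+0+0+1+1+1+1+1+0+0+0 mod 2 = 0
  s[4] = (0000000000000001111111111111111)·(0001011111100101011010111111000) mod 2 = 0+0+0+0+0+0+0+0+0+0+0+0+0+0+0+1+0+1+1+0+1+0+1+1+1+1+1+1+0+0+0 mod 2 = 0
Syndrome = 00100
Column i of H is the binary representation of i, so the syndrome is the binary index of the flipped bit.
Read s = 00100 with s[0] as LSB: 0·2^0 + 0·2^1 + 1·2^2 + 0·2^3 + 0·2^4 = 4.
Error is at bit position 4.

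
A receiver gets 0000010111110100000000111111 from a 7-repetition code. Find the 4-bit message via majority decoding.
Split into 7-bit blocks and majority-vote each:
  block 1 = 0000010: 1 ones, 6 zeros → 0
  block 2 = 1111101: 6 ones, 1 zeros → 1
  block 3 = 0000000: 0 ones, 7 zeros → 0
  block 4 = 0111111: 6 ones, 1 zeros → 1
Decoded = 0101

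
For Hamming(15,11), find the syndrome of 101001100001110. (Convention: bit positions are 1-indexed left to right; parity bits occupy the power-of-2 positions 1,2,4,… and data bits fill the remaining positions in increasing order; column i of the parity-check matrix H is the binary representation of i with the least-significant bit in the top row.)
Syndrome s = H · r^T (mod 2), r = 101001100001110:
  s[0] = (101010101010101)·(101001100001110) mod 2 = 1+0+1+0+0+0+1+0+0+0+0+0+1+0+0 mod 2 = 0
  s[1] = (011001100110011)·(101001100001110) mod 2 = 0+0+1+0+0+1+1+0+0+0+0+0+0+1+0 mod 2 = 0
  s[2] = (000111100001111)·(101001100001110) mod 2 = 0+0+0+0+0+1+1+0+0+0+0+1+1+1+0 mod 2 = 1
  s[3] = (000000011111111)·(101001100001110) mod 2 = 0+0+0+0+0+0+0+0+0+0+0+1+1+1+0 mod 2 = 1
Syndrome = 0011
Non-zero syndrome: error at position 12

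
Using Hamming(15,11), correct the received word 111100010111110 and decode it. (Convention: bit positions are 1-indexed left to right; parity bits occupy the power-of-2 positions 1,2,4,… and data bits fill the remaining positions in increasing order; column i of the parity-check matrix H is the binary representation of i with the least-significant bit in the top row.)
Syndrome s = H · r^T (mod 2), r = 111100010111110:
  s[0] = (101010101010101)·(111100010111110) mod 2 = 1+0+1+0+0+0+0+0+0+0+1+0+1+0+0 mod 2 = 0
  s[1] = (011001100110011)·(111100010111110) mod 2 = 0+1+1+0+0+0+0+0+0+1+1+0+0+1+0 mod 2 = 1
  s[2] = (000111100001111)·(111100010111110) mod 2 = 0+0+0+1+0+0+0+0+0+0+0+1+1+1+0 mod 2 = 0
  s[3] = (000000011111111)·(111100010111110) mod 2 = 0+0+0+0+0+0+0+1+0+1+1+1+1+1+0 mod 2 = 0
Syndrome = 0100
Column 2 of H equals this syndrome → error at bit 2 (1-indexed).
Flip bit 2: 111100010111110 → 101100010111110
Extract data bits at positions {3,5,6,7,9,10,11,12,13,14,15}: 10000111110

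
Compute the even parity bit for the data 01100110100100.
Sum of data bits: 0+1+1+0+0+1+1+0+1+0+0+1+0+0 = 6.
6 mod 2 = 0, so parity bit = 0.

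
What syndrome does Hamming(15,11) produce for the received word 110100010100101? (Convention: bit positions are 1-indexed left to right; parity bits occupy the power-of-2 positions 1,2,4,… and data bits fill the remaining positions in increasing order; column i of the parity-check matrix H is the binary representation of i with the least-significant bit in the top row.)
Syndrome s = H · r^T (mod 2), r = 110100010100101:
  s[0] = (101010101010101)·(110100010100101) mod 2 = 1+0+0+0+0+0+0+0+0+0+0+0+1+0+1 mod 2 = 1
  s[1] = (011001100110011)·(110100010100101) mod 2 = 0+1+0+0+0+0+0+0+0+1+0+0+0+0+1 mod 2 = 1
  s[2] = (000111100001111)·(110100010100101) mod 2 = 0+0+0+1+0+0+0+0+0+0+0+0+1+0+1 mod 2 = 1
  s[3] = (000000011111111)·(110100010100101) mod 2 = 0+0+0+0+0+0+0+1+0+1+0+0+1+0+1 mod 2 = 0
Syndrome = 1110
Non-zero syndrome: error at position 7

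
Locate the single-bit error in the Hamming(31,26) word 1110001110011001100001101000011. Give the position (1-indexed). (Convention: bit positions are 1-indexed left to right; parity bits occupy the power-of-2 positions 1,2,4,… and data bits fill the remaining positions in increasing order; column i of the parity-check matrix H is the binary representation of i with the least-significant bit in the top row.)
Syndrome s = H · r^T (mod 2), r = 1110001110011001100001101000011:
  s[0] = (1010101010101010101010101010101)·(1110001110011001100001101000011) mod 2 = 1+0+1+0+0+0+1+0+1+0+0+0+1+0+0+0+1+0+0+0+0+0+1+0+1+0+0+0+0+0+1 mod 2 = 1
  s[1] = (0110011001100110011001100110011)·(1110001110011001100001101000011) mod 2 = 0+1+1+0+0+0+1+0+0+0+0+0+0+0+0+0+0+0+0+0+0+1+1+0+0+0+0+0+0+1+1 mod 2 = 1
  s[2] = (0001111000011110000111100001111)·(1110001110011001100001101000011) mod 2 = 0+0+0+0+0+0+1+0+0+0+0+1+1+0+0+0+0+0+0+0+0+1+1+0+0+0+0+0+0+1+1 mod 2 = 1
  s[3] = (0000000111111110000000011111111)·(1110001110011001100001101000011) mod 2 = 0+0+0+0+0+0+0+1+1+0+0+1+1+0+0+0+0+0+0+0+0+0+0+0+1+0+0+0+0+1+1 mod 2 = 1
  s[4] = (0000000000000001111111111111111)·(1110001110011001100001101000011) mod 2 = 0+0+0+0+0+0+0+0+0+0+0+0+0+0+0+1+1+0+0+0+0+1+1+0+1+0+0+0+0+1+1 mod 2 = 1
Syndrome = 11111
Column i of H is the binary representation of i, so the syndrome is the binary index of the flipped bit.
Read s = 11111 with s[0] as LSB: 1·2^0 + 1·2^1 + 1·2^2 + 1·2^3 + 1·2^4 = 31.
Error is at bit position 31.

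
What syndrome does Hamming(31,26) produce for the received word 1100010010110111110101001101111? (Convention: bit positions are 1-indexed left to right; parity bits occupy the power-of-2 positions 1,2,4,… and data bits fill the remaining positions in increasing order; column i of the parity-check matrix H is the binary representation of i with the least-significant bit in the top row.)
Syndrome s = H · r^T (mod 2), r = 1100010010110111110101001101111:
  s[0] = (1010101010101010101010101010101)·(1100010010110111110101001101111) mod 2 = 1+0+0+0+0+0+0+0+1+0+1+0+0+0+1+0+1+0+0+0+0+0+0+0+1+0+0+0+1+0+1 mod 2 = 0
  s[1] = (0110011001100110011001100110011)·(1100010010110111110101001101111) mod 2 = 0+1+0+0+0+1+0+0+0+0+1+0+0+1+1+0+0+1+0+0+0+1+0+0+0+1+0+0+0+1+1 mod 2 = 0
  s[2] = (0001111000011110000111100001111)·(1100010010110111110101001101111) mod 2 = 0+0+0+0+0+1+0+0+0+0+0+1+0+1+1+0+0+0+0+1+0+1+0+0+0+0+0+1+1+1+1 mod 2 = 0
  s[3] = (0000000111111110000000011111111)·(1100010010110111110101001101111) mod 2 = 0+0+0+0+0+0+0+0+1+0+1+1+0+1+1+0+0+0+0+0+0+0+0+0+1+1+0+1+1+1+1 mod 2 = 1
  s[4] = (0000000000000001111111111111111)·(1100010010110111110101001101111) mod 2 = 0+0+0+0+0+0+0+0+0+0+0+0+0+0+0+1+1+1+0+1+0+1+0+0+1+1+0+1+1+1+1 mod 2 = 1
Syndrome = 00011
Non-zero syndrome: error at position 24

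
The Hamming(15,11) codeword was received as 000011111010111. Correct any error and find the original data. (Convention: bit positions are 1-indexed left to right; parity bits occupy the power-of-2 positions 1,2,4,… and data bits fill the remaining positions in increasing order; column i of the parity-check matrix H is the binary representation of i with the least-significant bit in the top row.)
Syndrome s = H · r^T (mod 2), r = 000011111010111:
  s[0] = (101010101010101)·(000011111010111) mod 2 = 0+0+0+0+1+0+1+0+1+0+1+0+1+0+1 mod 2 = 0
  s[1] = (011001100110011)·(000011111010111) mod 2 = 0+0+0+0+0+1+1+0+0+0+1+0+0+1+1 mod 2 = 1
  s[2] = (000111100001111)·(000011111010111) mod 2 = 0+0+0+0+1+1+1+0+0+0+0+0+1+1+1 mod 2 = 0
  s[3] = (000000011111111)·(000011111010111) mod 2 = 0+0+0+0+0+0+0+1+1+0+1+0+1+1+1 mod 2 = 0
Syndrome = 0100
Column 2 of H equals this syndrome → error at bit 2 (1-indexed).
Flip bit 2: 000011111010111 → 010011111010111
Extract data bits at positions {3,5,6,7,9,10,11,12,13,14,15}: 01111010111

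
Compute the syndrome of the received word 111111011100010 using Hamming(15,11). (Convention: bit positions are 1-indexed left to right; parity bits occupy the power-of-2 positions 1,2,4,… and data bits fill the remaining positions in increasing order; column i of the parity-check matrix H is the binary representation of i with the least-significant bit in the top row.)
Syndrome s = H · r^T (mod 2), r = 111111011100010:
  s[0] = (101010101010101)·(111111011100010) mod 2 = 1+0+1+0+1+0+0+0+1+0+0+0+0+0+0 mod 2 = 0
  s[1] = (011001100110011)·(111111011100010) mod 2 = 0+1+1+0+0+1+0+0+0+1+0+0+0+1+0 mod 2 = 1
  s[2] = (000111100001111)·(111111011100010) mod 2 = 0+0+0+1+1+1+0+0+0+0+0+0+0+1+0 mod 2 = 0
  s[3] = (000000011111111)·(111111011100010) mod 2 = 0+0+0+0+0+0+0+1+1+1+0+0+0+1+0 mod 2 = 0
Syndrome = 0100
Non-zero syndrome: error at position 2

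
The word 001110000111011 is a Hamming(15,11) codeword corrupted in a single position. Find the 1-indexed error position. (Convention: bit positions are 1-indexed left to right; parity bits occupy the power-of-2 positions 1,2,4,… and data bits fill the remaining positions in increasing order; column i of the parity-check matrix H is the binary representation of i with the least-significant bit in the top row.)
Syndrome s = H · r^T (mod 2), r = 001110000111011:
  s[0] = (101010101010101)·(001110000111011) mod 2 = 0+0+1+0+1+0+0+0+0+0+1+0+0+0+1 mod 2 = 0
  s[1] = (011001100110011)·(001110000111011) mod 2 = 0+0+1+0+0+0+0+0+0+1+1+0+0+1+1 mod 2 = 1
  s[2] = (000111100001111)·(001110000111011) mod 2 = 0+0+0+1+1+0+0+0+0+0+0+1+0+1+1 mod 2 = 1
  s[3] = (000000011111111)·(001110000111011) mod 2 = 0+0+0+0+0+0+0+0+0+1+1+1+0+1+1 mod 2 = 1
Syndrome = 0111
Column i of H is the binary representation of i, so the syndrome is the binary index of the flipped bit.
Read s = 0111 with s[0] as LSB: 0·2^0 + 1·2^1 + 1·2^2 + 1·2^3 = 14.
Error is at bit position 14.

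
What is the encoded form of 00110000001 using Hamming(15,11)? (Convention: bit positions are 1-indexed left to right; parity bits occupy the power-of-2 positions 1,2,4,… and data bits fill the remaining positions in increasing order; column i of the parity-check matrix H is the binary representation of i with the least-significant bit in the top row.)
Codeword c = d · G (mod 2), d = 00110000001:
  c[0] = d·G[:,0] = (00110000001)·(11011010101) mod 2 = 0+0+0+1+0+0+0+0+0+0+1 mod 2 = 0
  c[1] = d·G[:,1] = (00110000001)·(10110110011) mod 2 = 0+0+1+1+0+0+0+0+0+0+1 mod 2 = 1
  c[2] = d·G[:,2] = (00110000001)·(10000000000) mod 2 = 0+0+0+0+0+0+0+0+0+0+0 mod 2 = 0
  c[3] = d·G[:,3] = (00110000001)·(01110001111) mod 2 = 0+0+1+1+0+0+0+0+0+0+1 mod 2 = 1
  c[4] = d·G[:,4] = (00110000001)·(01000000000) mod 2 = 0+0+0+0+0+0+0+0+0+0+0 mod 2 = 0
  c[5] = d·G[:,5] = (00110000001)·(00100000000) mod 2 = 0+0+1+0+0+0+0+0+0+0+0 mod 2 = 1
  c[6] = d·G[:,6] = (00110000001)·(00010000000) mod 2 = 0+0+0+1+0+0+0+0+0+0+0 mod 2 = 1
  c[7] = d·G[:,7] = (00110000001)·(00001111111) mod 2 = 0+0+0+0+0+0+0+0+0+0+1 mod 2 = 1
  c[8] = d·G[:,8] = (00110000001)·(00001000000) mod 2 = 0+0+0+0+0+0+0+0+0+0+0 mod 2 = 0
  c[9] = d·G[:,9] = (00110000001)·(00000100000) mod 2 = 0+0+0+0+0+0+0+0+0+0+0 mod 2 = 0
  c[10] = d·G[:,10] = (00110000001)·(00000010000) mod 2 = 0+0+0+0+0+0+0+0+0+0+0 mod 2 = 0
  c[11] = d·G[:,11] = (00110000001)·(00000001000) mod 2 = 0+0+0+0+0+0+0+0+0+0+0 mod 2 = 0
  c[12] = d·G[:,12] = (00110000001)·(00000000100) mod 2 = 0+0+0+0+0+0+0+0+0+0+0 mod 2 = 0
  c[13] = d·G[:,13] = (00110000001)·(00000000010) mod 2 = 0+0+0+0+0+0+0+0+0+0+0 mod 2 = 0
  c[14] = d·G[:,14] = (00110000001)·(00000000001) mod 2 = 0+0+0+0+0+0+0+0+0+0+1 mod 2 = 1
Codeword = 010101110000001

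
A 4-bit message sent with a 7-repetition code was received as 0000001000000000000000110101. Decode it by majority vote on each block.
Split into 7-bit blocks and majority-vote each:
  block 1 = 0000001: 1 ones, 6 zeros → 0
  block 2 = 0000000: 0 ones, 7 zeros → 0
  block 3 = 0000000: 0 ones, 7 zeros → 0
  block 4 = 0110101: 4 ones, 3 zeros → 1
Decoded = 0001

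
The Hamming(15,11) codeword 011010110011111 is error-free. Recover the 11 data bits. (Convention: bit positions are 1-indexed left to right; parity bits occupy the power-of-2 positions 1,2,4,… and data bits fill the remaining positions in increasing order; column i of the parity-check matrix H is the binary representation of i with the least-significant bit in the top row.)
Parity bits occupy power-of-2 positions; data bits are at positions {3,5,6,7,9,10,11,12,13,14,15} (1-indexed).
Extract: c[3]=1 c[5]=1 c[6]=0 c[7]=1 c[9]=0 c[10]=0 c[11]=1 c[12]=1 c[13]=1 c[14]=1 c[15]=1
Data = 11010011111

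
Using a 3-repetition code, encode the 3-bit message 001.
Repeat each bit 3× and concatenate:
0→000  0→000  1→111
Codeword = 000000111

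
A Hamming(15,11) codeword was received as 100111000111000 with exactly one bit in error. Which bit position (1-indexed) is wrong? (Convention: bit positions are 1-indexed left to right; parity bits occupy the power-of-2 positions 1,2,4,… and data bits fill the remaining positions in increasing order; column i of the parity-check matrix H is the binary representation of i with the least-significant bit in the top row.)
Syndrome s = H · r^T (mod 2), r = 100111000111000:
  s[0] = (101010101010101)·(100111000111000) mod 2 = 1+0+0+0+1+0+0+0+0+0+1+0+0+0+0 mod 2 = 1
  s[1] = (011001100110011)·(100111000111000) mod 2 = 0+0+0+0+0+1+0+0+0+1+1+0+0+0+0 mod 2 = 1
  s[2] = (000111100001111)·(100111000111000) mod 2 = 0+0+0+1+1+1+0+0+0+0+0+1+0+0+0 mod 2 = 0
  s[3] = (000000011111111)·(100111000111000) mod 2 = 0+0+0+0+0+0+0+0+0+1+1+1+0+0+0 mod 2 = 1
Syndrome = 1101
Column i of H is the binary representation of i, so the syndrome is the binary index of the flipped bit.
Read s = 1101 with s[0] as LSB: 1·2^0 + 1·2^1 + 0·2^2 + 1·2^3 = 11.
Error is at bit position 11.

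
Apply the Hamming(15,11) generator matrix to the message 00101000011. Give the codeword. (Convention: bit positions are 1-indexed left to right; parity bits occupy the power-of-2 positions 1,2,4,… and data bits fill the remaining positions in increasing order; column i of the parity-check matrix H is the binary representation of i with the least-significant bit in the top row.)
Codeword c = d · G (mod 2), d = 00101000011:
  c[0] = d·G[:,0] = (00101000011)·(11011010101) mod 2 = 0+0+0+0+1+0+0+0+0+0+1 mod 2 = 0
  c[1] = d·G[:,1] = (00101000011)·(10110110011) mod 2 = 0+0+1+0+0+0+0+0+0+1+1 mod 2 = 1
  c[2] = d·G[:,2] = (00101000011)·(10000000000) mod 2 = 0+0+0+0+0+0+0+0+0+0+0 mod 2 = 0
  c[3] = d·G[:,3] = (00101000011)·(01110001111) mod 2 = 0+0+1+0+0+0+0+0+0+1+1 mod 2 = 1
  c[4] = d·G[:,4] = (00101000011)·(01000000000) mod 2 = 0+0+0+0+0+0+0+0+0+0+0 mod 2 = 0
  c[5] = d·G[:,5] = (00101000011)·(00100000000) mod 2 = 0+0+1+0+0+0+0+0+0+0+0 mod 2 = 1
  c[6] = d·G[:,6] = (00101000011)·(00010000000) mod 2 = 0+0+0+0+0+0+0+0+0+0+0 mod 2 = 0
  c[7] = d·G[:,7] = (00101000011)·(00001111111) mod 2 = 0+0+0+0+1+0+0+0+0+1+1 mod 2 = 1
  c[8] = d·G[:,8] = (00101000011)·(00001000000) mod 2 = 0+0+0+0+1+0+0+0+0+0+0 mod 2 = 1
  c[9] = d·G[:,9] = (00101000011)·(00000100000) mod 2 = 0+0+0+0+0+0+0+0+0+0+0 mod 2 = 0
  c[10] = d·G[:,10] = (00101000011)·(00000010000) mod 2 = 0+0+0+0+0+0+0+0+0+0+0 mod 2 = 0
  c[11] = d·G[:,11] = (00101000011)·(00000001000) mod 2 = 0+0+0+0+0+0+0+0+0+0+0 mod 2 = 0
  c[12] = d·G[:,12] = (00101000011)·(00000000100) mod 2 = 0+0+0+0+0+0+0+0+0+0+0 mod 2 = 0
  c[13] = d·G[:,13] = (00101000011)·(00000000010) mod 2 = 0+0+0+0+0+0+0+0+0+1+0 mod 2 = 1
  c[14] = d·G[:,14] = (00101000011)·(00000000001) mod 2 = 0+0+0+0+0+0+0+0+0+0+1 mod 2 = 1
Codeword = 010101011000011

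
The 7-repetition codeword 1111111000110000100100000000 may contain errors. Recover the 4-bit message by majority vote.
Split into 7-bit blocks and majority-vote each:
  block 1 = 1111111: 7 ones, 0 zeros → 1
  block 2 = 0001100: 2 ones, 5 zeros → 0
  block 3 = 0010010: 2 ones, 5 zeros → 0
  block 4 = 0000000: 0 ones, 7 zeros → 0
Decoded = 1000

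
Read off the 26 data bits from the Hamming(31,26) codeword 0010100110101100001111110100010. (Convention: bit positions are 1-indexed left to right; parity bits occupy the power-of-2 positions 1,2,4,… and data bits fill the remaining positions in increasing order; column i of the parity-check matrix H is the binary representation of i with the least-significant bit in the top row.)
Parity bits occupy power-of-2 positions; data bits are at positions {3,5,6,7,9,10,11,12,13,14,15,17,18,19,20,21,22,23,24,25,26,27,28,29,30,31} (1-indexed).
Extract: c[3]=1 c[5]=1 c[6]=0 c[7]=0 c[9]=1 c[10]=0 c[11]=1 c[12]=0 c[13]=1 c[14]=1 c[15]=0 c[17]=0 c[18]=0 c[19]=1 c[20]=1 c[21]=1 c[22]=1 c[23]=1 c[24]=1 c[25]=0 c[26]=1 c[27]=0 c[28]=0 c[29]=0 c[30]=1 c[31]=0
Data = 11001010110001111110100010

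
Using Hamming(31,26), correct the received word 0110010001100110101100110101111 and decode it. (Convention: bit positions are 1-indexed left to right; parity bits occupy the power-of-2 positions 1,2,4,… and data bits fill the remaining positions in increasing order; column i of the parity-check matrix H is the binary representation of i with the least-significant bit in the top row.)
Syndrome s = H · r^T (mod 2), r = 0110010001100110101100110101111:
  s[0] = (1010101010101010101010101010101)·(0110010001100110101100110101111) mod 2 = 0+0+1+0+0+0+0+0+0+0+1+0+0+0+1+0+1+0+1+0+0+0+1+0+0+0+0+0+1+0+1 mod 2 = 0
  s[1] = (0110011001100110011001100110011)·(0110010001100110101100110101111) mod 2 = 0+1+1+0+0+1+0+0+0+1+1+0+0+1+1+0+0+0+1+0+0+0+1+0+0+1+0+0+0+1+1 mod 2 = 0
  s[2] = (0001111000011110000111100001111)·(0110010001100110101100110101111) mod 2 = 0+0+0+0+0+1+0+0+0+0+0+0+0+1+1+0+0+0+0+1+0+0+1+0+0+0+0+1+1+1+1 mod 2 = 1
  s[3] = (0000000111111110000000011111111)·(0110010001100110101100110101111) mod 2 = 0+0+0+0+0+0+0+0+0+1+1+0+0+1+1+0+0+0+0+0+0+0+0+1+0+1+0+1+1+1+1 mod 2 = 0
  s[4] = (0000000000000001111111111111111)·(0110010001100110101100110101111) mod 2 = 0+0+0+0+0+0+0+0+0+0+0+0+0+0+0+0+1+0+1+1+0+0+1+1+0+1+0+1+1+1+1 mod 2 = 0
Syndrome = 00100
Column 4 of H equals this syndrome → error at bit 4 (1-indexed).
Flip bit 4: 0110010001100110101100110101111 → 0111010001100110101100110101111
Extract data bits at positions {3,5,6,7,9,10,11,12,13,14,15,17,18,19,20,21,22,23,24,25,26,27,28,29,30,31}: 10100110011101100110101111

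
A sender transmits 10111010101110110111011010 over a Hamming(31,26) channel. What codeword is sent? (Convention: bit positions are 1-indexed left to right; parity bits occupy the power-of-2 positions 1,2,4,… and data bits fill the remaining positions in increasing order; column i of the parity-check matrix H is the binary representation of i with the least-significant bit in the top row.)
Codeword c = d · G (mod 2), d = 10111010101110110111011010:
  c[0] = d·G[:,0] = (10111010101110110111011010)·(11011010101101010101010101) mod 2 = 1+0+0+1+1+0+1+0+1+0+1+1+0+0+0+1+0+1+0+1+0+1+0+0+0+0 mod 2 = 1
  c[1] = d·G[:,1] = (10111010101110110111011010)·(10110110011011001100110011) mod 2 = 1+0+1+1+0+0+1+0+0+0+1+0+1+0+0+0+0+1+0+0+0+1+0+0+1+0 mod 2 = 1
  c[2] = d·G[:,2] = (10111010101110110111011010)·(10000000000000000000000000) mod 2 = 1+0+0+0+0+0+0+0+0+0+0+0+0+0+0+0+0+0+0+0+0+0+0+0+0+0 mod 2 = 1
  c[3] = d·G[:,3] = (10111010101110110111011010)·(01110001111000111100001111) mod 2 = 0+0+1+1+0+0+0+0+1+0+1+0+0+0+1+1+0+1+0+0+0+0+1+0+1+0 mod 2 = 1
  c[4] = d·G[:,4] = (10111010101110110111011010)·(01000000000000000000000000) mod 2 = 0+0+0+0+0+0+0+0+0+0+0+0+0+0+0+0+0+0+0+0+0+0+0+0+0+0 mod 2 = 0
  c[5] = d·G[:,5] = (10111010101110110111011010)·(00100000000000000000000000) mod 2 = 0+0+1+0+0+0+0+0+0+0+0+0+0+0+0+0+0+0+0+0+0+0+0+0+0+0 mod 2 = 1
  c[6] = d·G[:,6] = (10111010101110110111011010)·(00010000000000000000000000) mod 2 = 0+0+0+1+0+0+0+0+0+0+0+0+0+0+0+0+0+0+0+0+0+0+0+0+0+0 mod 2 = 1
  c[7] = d·G[:,7] = (10111010101110110111011010)·(00001111111000000011111111) mod 2 = 0+0+0+0+1+0+1+0+1+0+1+0+0+0+0+0+0+0+1+1+0+1+1+0+1+0 mod 2 = 1
  c[8] = d·G[:,8] = (10111010101110110111011010)·(00001000000000000000000000) mod 2 = 0+0+0+0+1+0+0+0+0+0+0+0+0+0+0+0+0+0+0+0+0+0+0+0+0+0 mod 2 = 1
  c[9] = d·G[:,9] = (10111010101110110111011010)·(00000100000000000000000000) mod 2 = 0+0+0+0+0+0+0+0+0+0+0+0+0+0+0+0+0+0+0+0+0+0+0+0+0+0 mod 2 = 0
  c[10] = d·G[:,10] = (10111010101110110111011010)·(00000010000000000000000000) mod 2 = 0+0+0+0+0+0+1+0+0+0+0+0+0+0+0+0+0+0+0+0+0+0+0+0+0+0 mod 2 = 1
  c[11] = d·G[:,11] = (10111010101110110111011010)·(00000001000000000000000000) mod 2 = 0+0+0+0+0+0+0+0+0+0+0+0+0+0+0+0+0+0+0+0+0+0+0+0+0+0 mod 2 = 0
  c[12] = d·G[:,12] = (10111010101110110111011010)·(00000000100000000000000000) mod 2 = 0+0+0+0+0+0+0+0+1+0+0+0+0+0+0+0+0+0+0+0+0+0+0+0+0+0 mod 2 = 1
  c[13] = d·G[:,13] = (10111010101110110111011010)·(00000000010000000000000000) mod 2 = 0+0+0+0+0+0+0+0+0+0+0+0+0+0+0+0+0+0+0+0+0+0+0+0+0+0 mod 2 = 0
  c[14] = d·G[:,14] = (10111010101110110111011010)·(00000000001000000000000000) mod 2 = 0+0+0+0+0+0+0+0+0+0+1+0+0+0+0+0+0+0+0+0+0+0+0+0+0+0 mod 2 = 1
  c[15] = d·G[:,15] = (10111010101110110111011010)·(00000000000111111111111111) mod 2 = 0+0+0+0+0+0+0+0+0+0+0+1+1+0+1+1+0+1+1+1+0+1+1+0+1+0 mod 2 = 0
  c[16] = d·G[:,16] = (10111010101110110111011010)·(00000000000100000000000000) mod 2 = 0+0+0+0+0+0+0+0+0+0+0+1+0+0+0+0+0+0+0+0+0+0+0+0+0+0 mod 2 = 1
  c[17] = d·G[:,17] = (10111010101110110111011010)·(00000000000010000000000000) mod 2 = 0+0+0+0+0+0+0+0+0+0+0+0+1+0+0+0+0+0+0+0+0+0+0+0+0+0 mod 2 = 1
  c[18] = d·G[:,18] = (10111010101110110111011010)·(00000000000001000000000000) mod 2 = 0+0+0+0+0+0+0+0+0+0+0+0+0+0+0+0+0+0+0+0+0+0+0+0+0+0 mod 2 = 0
  c[19] = d·G[:,19] = (10111010101110110111011010)·(00000000000000100000000000) mod 2 = 0+0+0+0+0+0+0+0+0+0+0+0+0+0+1+0+0+0+0+0+0+0+0+0+0+0 mod 2 = 1
  c[20] = d·G[:,20] = (10111010101110110111011010)·(00000000000000010000000000) mod 2 = 0+0+0+0+0+0+0+0+0+0+0+0+0+0+0+1+0+0+0+0+0+0+0+0+0+0 mod 2 = 1
  c[21] = d·G[:,21] = (10111010101110110111011010)·(00000000000000001000000000) mod 2 = 0+0+0+0+0+0+0+0+0+0+0+0+0+0+0+0+0+0+0+0+0+0+0+0+0+0 mod 2 = 0
  c[22] = d·G[:,22] = (10111010101110110111011010)·(00000000000000000100000000) mod 2 = 0+0+0+0+0+0+0+0+0+0+0+0+0+0+0+0+0+1+0+0+0+0+0+0+0+0 mod 2 = 1
  c[23] = d·G[:,23] = (10111010101110110111011010)·(00000000000000000010000000) mod 2 = 0+0+0+0+0+0+0+0+0+0+0+0+0+0+0+0+0+0+1+0+0+0+0+0+0+0 mod 2 = 1
  c[24] = d·G[:,24] = (10111010101110110111011010)·(00000000000000000001000000) mod 2 = 0+0+0+0+0+0+0+0+0+0+0+0+0+0+0+0+0+0+0+1+0+0+0+0+0+0 mod 2 = 1
  c[25] = d·G[:,25] = (10111010101110110111011010)·(00000000000000000000100000) mod 2 = 0+0+0+0+0+0+0+0+0+0+0+0+0+0+0+0+0+0+0+0+0+0+0+0+0+0 mod 2 = 0
  c[26] = d·G[:,26] = (10111010101110110111011010)·(00000000000000000000010000) mod 2 = 0+0+0+0+0+0+0+0+0+0+0+0+0+0+0+0+0+0+0+0+0+1+0+0+0+0 mod 2 = 1
  c[27] = d·G[:,27] = (10111010101110110111011010)·(00000000000000000000001000) mod 2 = 0+0+0+0+0+0+0+0+0+0+0+0+0+0+0+0+0+0+0+0+0+0+1+0+0+0 mod 2 = 1
  c[28] = d·G[:,28] = (10111010101110110111011010)·(00000000000000000000000100) mod 2 = 0+0+0+0+0+0+0+0+0+0+0+0+0+0+0+0+0+0+0+0+0+0+0+0+0+0 mod 2 = 0
  c[29] = d·G[:,29] = (10111010101110110111011010)·(00000000000000000000000010) mod 2 = 0+0+0+0+0+0+0+0+0+0+0+0+0+0+0+0+0+0+0+0+0+0+0+0+1+0 mod 2 = 1
  c[30] = d·G[:,30] = (10111010101110110111011010)·(00000000000000000000000001) mod 2 = 0+0+0+0+0+0+0+0+0+0+0+0+0+0+0+0+0+0+0+0+0+0+0+0+0+0 mod 2 = 0
Codeword = 1111011110101010110110111011010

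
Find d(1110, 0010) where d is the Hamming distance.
XOR = 1100, count of 1s = 2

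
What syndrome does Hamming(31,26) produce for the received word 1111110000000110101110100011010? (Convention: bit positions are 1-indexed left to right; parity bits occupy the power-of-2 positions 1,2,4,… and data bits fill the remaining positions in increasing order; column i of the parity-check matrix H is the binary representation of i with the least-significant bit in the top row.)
Syndrome s = H · r^T (mod 2), r = 1111110000000110101110100011010:
  s[0] = (1010101010101010101010101010101)·(1111110000000110101110100011010) mod 2 = 1+0+1+0+1+0+0+0+0+0+0+0+0+0+1+0+1+0+1+0+1+0+1+0+0+0+1+0+0+0+0 mod 2 = 1
  s[1] = (0110011001100110011001100110011)·(1111110000000110101110100011010) mod 2 = 0+1+1+0+0+1+0+0+0+0+0+0+0+1+1+0+0+0+1+0+0+0+1+0+0+0+1+0+0+1+0 mod 2 = 1
  s[2] = (0001111000011110000111100001111)·(1111110000000110101110100011010) mod 2 = 0+0+0+1+1+1+0+0+0+0+0+0+0+1+1+0+0+0+0+1+1+0+1+0+0+0+0+1+0+1+0 mod 2 = 0
  s[3] = (0000000111111110000000011111111)·(1111110000000110101110100011010) mod 2 = 0+0+0+0+0+0+0+0+0+0+0+0+0+1+1+0+0+0+0+0+0+0+0+0+0+0+1+1+0+1+0 mod 2 = 1
  s[4] = (0000000000000001111111111111111)·(1111110000000110101110100011010) mod 2 = 0+0+0+0+0+0+0+0+0+0+0+0+0+0+0+0+1+0+1+1+1+0+1+0+0+0+1+1+0+1+0 mod 2 = 0
Syndrome = 11010
Non-zero syndrome: error at position 11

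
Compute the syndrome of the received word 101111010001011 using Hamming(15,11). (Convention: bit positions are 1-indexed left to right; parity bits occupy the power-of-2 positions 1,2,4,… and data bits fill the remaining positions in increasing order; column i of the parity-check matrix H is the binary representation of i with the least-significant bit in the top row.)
Syndrome s = H · r^T (mod 2), r = 101111010001011:
  s[0] = (101010101010101)·(101111010001011) mod 2 = 1+0+1+0+1+0+0+0+0+0+0+0+0+0+1 mod 2 = 0
  s[1] = (011001100110011)·(101111010001011) mod 2 = 0+0+1+0+0+1+0+0+0+0+0+0+0+1+1 mod 2 = 0
  s[2] = (000111100001111)·(101111010001011) mod 2 = 0+0+0+1+1+1+0+0+0+0+0+1+0+1+1 mod 2 = 0
  s[3] = (000000011111111)·(101111010001011) mod 2 = 0+0+0+0+0+0+0+1+0+0+0+1+0+1+1 mod 2 = 0
Syndrome = 0000
s = 0: no error detected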